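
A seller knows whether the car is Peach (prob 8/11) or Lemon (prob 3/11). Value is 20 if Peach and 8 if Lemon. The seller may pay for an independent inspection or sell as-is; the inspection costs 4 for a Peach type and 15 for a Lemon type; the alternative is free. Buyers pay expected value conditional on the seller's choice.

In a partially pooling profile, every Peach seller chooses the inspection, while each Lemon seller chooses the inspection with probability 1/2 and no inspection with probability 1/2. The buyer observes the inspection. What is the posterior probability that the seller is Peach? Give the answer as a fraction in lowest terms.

16/19

P(the inspection) = (8/11)·1 + (3/11)·(1/2) = 19/22.
By Bayes' rule, P(Peach | the inspection) = (8/11) / (19/22) = 16/19.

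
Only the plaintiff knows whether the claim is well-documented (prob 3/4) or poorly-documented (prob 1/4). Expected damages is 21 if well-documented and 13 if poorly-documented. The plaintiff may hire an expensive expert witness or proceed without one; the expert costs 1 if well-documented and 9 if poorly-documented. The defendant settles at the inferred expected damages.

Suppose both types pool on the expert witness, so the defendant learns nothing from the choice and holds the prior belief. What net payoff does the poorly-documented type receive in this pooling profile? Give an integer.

10

Pooled settlement = 3/4·21 + 1/4·13 = 19.
poorly-documented pays cost 9 for the expert witness, so net payoff = 19 − 9 = 10.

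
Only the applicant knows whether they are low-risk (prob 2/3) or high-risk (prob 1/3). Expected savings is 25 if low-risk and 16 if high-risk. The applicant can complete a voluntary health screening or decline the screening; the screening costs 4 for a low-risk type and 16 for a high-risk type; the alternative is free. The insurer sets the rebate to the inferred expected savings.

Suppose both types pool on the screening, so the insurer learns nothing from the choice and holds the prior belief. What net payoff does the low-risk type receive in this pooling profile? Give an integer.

Pooled rebate = 2/3·25 + 1/3·16 = 22.
low-risk pays cost 4 for the screening, so net payoff = 22 − 4 = 18.

18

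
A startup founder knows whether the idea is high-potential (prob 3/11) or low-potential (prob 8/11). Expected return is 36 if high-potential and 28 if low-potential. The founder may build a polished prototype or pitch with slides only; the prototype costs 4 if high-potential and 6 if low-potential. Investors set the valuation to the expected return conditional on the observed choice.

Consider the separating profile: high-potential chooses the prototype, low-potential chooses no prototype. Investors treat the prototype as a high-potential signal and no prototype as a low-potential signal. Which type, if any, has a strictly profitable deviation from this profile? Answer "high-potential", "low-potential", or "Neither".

The prototype pays 36; no prototype pays 28.
high-potential: assigned the prototype, nets 36 − 4 = 32; deviating to no prototype nets 28.
low-potential: assigned no prototype, nets 28; deviating to the prototype nets 36 − 6 = 30.
The low-potential type gains 2 by deviating.

low-potential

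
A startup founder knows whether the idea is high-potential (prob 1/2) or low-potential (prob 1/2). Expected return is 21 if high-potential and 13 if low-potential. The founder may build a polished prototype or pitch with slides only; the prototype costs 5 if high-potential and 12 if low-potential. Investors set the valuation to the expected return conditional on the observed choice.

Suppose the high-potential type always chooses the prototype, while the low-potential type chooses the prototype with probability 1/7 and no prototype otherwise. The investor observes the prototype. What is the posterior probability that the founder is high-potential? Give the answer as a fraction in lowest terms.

P(the prototype) = (1/2)·1 + (1/2)·(1/7) = 4/7.
By Bayes' rule, P(high-potential | the prototype) = (1/2) / (4/7) = 7/8.

7/8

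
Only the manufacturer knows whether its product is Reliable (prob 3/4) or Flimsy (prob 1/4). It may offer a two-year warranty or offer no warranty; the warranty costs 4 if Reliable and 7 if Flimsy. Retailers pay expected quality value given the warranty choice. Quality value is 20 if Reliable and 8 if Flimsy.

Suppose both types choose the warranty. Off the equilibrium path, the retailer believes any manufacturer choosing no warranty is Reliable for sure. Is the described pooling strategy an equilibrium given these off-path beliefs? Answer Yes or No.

No

On path, the retailer holds the prior and pays 3/4·20 + 1/4·8 = 17. Off path (no warranty), believing Reliable, it pays 20.
Reliable: the warranty nets 17 − 4 = 13; no warranty nets 20. Reliable would deviate.
Flimsy: the warranty nets 17 − 7 = 10; no warranty nets 20. Flimsy would deviate.
A type deviates, so pooling fails.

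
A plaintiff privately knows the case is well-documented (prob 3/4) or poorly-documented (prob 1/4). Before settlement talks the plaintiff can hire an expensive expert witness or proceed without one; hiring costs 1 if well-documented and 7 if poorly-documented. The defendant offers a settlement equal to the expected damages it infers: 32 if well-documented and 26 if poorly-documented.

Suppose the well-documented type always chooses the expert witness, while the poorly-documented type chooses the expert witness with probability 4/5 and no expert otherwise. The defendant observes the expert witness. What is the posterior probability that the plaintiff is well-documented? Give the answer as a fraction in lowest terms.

15/19

P(the expert witness) = (3/4)·1 + (1/4)·(4/5) = 19/20.
By Bayes' rule, P(well-documented | the expert witness) = (3/4) / (19/20) = 15/19.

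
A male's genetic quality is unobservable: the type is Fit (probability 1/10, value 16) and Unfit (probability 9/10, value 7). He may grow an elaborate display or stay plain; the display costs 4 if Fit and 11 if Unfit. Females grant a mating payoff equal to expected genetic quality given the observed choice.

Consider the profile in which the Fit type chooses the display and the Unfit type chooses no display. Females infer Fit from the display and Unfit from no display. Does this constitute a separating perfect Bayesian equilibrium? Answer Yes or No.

Under these beliefs, the display earns mating payoff 16 and no display earns mating payoff 7.
Fit: the display nets 16 − 4 = 12; no display nets 7. Fit prefers the display.
Unfit: the display nets 16 − 11 = 5; no display nets 7. Unfit prefers no display.
Neither type deviates, so the separating profile is an equilibrium.

Yes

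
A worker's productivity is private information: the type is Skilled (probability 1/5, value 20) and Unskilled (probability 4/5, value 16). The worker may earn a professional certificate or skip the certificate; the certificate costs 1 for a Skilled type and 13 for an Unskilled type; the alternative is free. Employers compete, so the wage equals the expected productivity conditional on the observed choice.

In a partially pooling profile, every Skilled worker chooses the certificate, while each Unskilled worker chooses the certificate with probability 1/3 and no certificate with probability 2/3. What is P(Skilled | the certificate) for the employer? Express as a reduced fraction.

P(the certificate) = (1/5)·1 + (4/5)·(1/3) = 7/15.
By Bayes' rule, P(Skilled | the certificate) = (1/5) / (7/15) = 3/7.

3/7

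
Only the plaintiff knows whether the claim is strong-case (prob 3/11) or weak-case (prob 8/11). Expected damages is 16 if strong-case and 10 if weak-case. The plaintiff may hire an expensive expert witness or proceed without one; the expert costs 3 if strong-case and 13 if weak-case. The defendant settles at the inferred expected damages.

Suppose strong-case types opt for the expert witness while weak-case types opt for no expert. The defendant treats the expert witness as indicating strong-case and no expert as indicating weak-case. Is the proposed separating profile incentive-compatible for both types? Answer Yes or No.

Under these beliefs, the expert witness earns settlement 16 and no expert earns settlement 10.
strong-case: the expert witness nets 16 − 3 = 13; no expert nets 10. strong-case prefers the expert witness.
weak-case: the expert witness nets 16 − 13 = 3; no expert nets 10. weak-case prefers no expert.
Neither type deviates, so the separating profile is an equilibrium.

Yes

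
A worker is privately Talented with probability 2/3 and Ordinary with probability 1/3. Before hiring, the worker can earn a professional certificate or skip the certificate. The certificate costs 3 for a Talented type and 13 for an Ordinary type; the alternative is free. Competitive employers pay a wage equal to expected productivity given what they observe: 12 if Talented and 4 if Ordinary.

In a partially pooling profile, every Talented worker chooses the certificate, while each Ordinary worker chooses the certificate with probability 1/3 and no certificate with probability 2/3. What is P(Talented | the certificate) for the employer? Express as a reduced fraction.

P(the certificate) = (2/3)·1 + (1/3)·(1/3) = 7/9.
By Bayes' rule, P(Talented | the certificate) = (2/3) / (7/9) = 6/7.

6/7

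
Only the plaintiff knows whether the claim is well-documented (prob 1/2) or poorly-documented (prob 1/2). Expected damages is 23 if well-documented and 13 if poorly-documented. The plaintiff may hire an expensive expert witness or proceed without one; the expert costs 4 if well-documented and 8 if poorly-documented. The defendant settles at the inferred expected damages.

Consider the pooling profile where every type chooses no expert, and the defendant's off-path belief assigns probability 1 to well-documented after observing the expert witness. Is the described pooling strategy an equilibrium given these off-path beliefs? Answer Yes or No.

On path, the defendant holds the prior and pays 1/2·23 + 1/2·13 = 18. Off path (the expert witness), believing well-documented, it pays 23.
well-documented: no expert nets 18; the expert witness nets 23 − 4 = 19. well-documented would deviate.
poorly-documented: no expert nets 18; the expert witness nets 23 − 8 = 15. poorly-documented stays.
A type deviates, so pooling fails.

No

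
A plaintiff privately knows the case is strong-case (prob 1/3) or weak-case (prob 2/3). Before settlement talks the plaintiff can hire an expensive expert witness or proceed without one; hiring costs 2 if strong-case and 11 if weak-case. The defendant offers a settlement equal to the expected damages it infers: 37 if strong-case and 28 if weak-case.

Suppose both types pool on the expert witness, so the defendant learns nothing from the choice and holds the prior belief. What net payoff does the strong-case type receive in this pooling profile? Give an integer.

Pooled settlement = 1/3·37 + 2/3·28 = 31.
strong-case pays cost 2 for the expert witness, so net payoff = 31 − 2 = 29.

29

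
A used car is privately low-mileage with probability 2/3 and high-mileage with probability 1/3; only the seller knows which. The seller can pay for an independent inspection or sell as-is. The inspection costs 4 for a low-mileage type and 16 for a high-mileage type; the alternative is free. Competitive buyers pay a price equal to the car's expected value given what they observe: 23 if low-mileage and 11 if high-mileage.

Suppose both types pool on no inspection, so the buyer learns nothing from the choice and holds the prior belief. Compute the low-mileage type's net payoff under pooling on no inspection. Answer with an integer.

19

Pooled price = 2/3·23 + 1/3·11 = 19.
low-mileage pays no cost for no inspection, so net payoff = 19.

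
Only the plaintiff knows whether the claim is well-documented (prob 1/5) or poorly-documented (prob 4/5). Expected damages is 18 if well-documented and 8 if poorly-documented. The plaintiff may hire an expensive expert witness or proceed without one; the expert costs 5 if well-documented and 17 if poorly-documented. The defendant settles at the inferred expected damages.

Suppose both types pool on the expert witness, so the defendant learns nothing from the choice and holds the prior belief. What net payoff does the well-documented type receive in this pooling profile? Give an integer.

Pooled settlement = 1/5·18 + 4/5·8 = 10.
well-documented pays cost 5 for the expert witness, so net payoff = 10 − 5 = 5.

5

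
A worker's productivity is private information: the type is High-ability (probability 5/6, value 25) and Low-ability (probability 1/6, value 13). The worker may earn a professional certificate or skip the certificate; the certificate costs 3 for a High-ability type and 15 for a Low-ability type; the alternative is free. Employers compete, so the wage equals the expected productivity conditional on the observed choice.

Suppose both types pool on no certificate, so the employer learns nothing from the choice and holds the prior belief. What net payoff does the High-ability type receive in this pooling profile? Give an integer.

Pooled wage = 5/6·25 + 1/6·13 = 23.
High-ability pays no cost for no certificate, so net payoff = 23.

23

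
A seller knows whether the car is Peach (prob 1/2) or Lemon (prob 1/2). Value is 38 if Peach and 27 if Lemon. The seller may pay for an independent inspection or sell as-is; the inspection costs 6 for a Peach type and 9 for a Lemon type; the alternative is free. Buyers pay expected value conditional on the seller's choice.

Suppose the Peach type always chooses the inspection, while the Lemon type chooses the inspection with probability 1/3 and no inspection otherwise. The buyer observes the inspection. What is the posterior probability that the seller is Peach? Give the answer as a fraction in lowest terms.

3/4

P(the inspection) = (1/2)·1 + (1/2)·(1/3) = 2/3.
By Bayes' rule, P(Peach | the inspection) = (1/2) / (2/3) = 3/4.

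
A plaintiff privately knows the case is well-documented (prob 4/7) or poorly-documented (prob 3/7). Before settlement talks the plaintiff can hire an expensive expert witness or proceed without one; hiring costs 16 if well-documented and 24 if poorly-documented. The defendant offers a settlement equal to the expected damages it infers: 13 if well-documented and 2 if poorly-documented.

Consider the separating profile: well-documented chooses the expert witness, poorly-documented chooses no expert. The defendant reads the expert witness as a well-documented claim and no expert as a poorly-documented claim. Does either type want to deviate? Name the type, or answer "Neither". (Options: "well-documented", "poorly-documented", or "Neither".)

The expert witness pays 13; no expert pays 2.
well-documented: assigned the expert witness, nets 13 − 16 = -3; deviating to no expert nets 2.
poorly-documented: assigned no expert, nets 2; deviating to the expert witness nets 13 − 24 = -11.
The well-documented type gains 5 by deviating.

well-documented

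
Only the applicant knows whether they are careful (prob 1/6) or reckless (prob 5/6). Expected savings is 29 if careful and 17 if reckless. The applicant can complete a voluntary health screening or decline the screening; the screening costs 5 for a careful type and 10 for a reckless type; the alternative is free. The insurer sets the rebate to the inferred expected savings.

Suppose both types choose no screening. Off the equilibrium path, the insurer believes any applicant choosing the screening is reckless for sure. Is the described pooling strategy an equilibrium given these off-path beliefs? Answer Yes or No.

On path, the insurer holds the prior and pays 1/6·29 + 5/6·17 = 19. Off path (the screening), believing reckless, it pays 17.
careful: no screening nets 19; the screening nets 17 − 5 = 12. careful stays.
reckless: no screening nets 19; the screening nets 17 − 10 = 7. reckless stays.
No type deviates, so pooling is sustained.

Yes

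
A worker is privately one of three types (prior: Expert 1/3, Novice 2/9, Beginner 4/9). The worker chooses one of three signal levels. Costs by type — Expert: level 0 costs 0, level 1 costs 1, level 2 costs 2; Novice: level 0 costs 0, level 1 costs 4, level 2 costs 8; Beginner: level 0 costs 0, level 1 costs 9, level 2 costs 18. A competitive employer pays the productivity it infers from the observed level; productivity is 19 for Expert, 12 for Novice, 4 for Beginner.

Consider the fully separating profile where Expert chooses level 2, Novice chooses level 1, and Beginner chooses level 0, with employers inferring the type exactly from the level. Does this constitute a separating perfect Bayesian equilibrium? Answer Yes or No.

Separating wages: level 2 → 19, level 1 → 12, level 0 → 4.
Expert (assigned level 2): level 0: 4 − 0 = 4; level 1: 12 − 1 = 11; level 2: 19 − 2 = 17. Expert stays.
Novice (assigned level 1): level 0: 4 − 0 = 4; level 1: 12 − 4 = 8; level 2: 19 − 8 = 11. Novice prefers level 2.
Beginner (assigned level 0): level 0: 4 − 0 = 4; level 1: 12 − 9 = 3; level 2: 19 − 18 = 1. Beginner stays.
At least one type deviates; the separating profile fails.

No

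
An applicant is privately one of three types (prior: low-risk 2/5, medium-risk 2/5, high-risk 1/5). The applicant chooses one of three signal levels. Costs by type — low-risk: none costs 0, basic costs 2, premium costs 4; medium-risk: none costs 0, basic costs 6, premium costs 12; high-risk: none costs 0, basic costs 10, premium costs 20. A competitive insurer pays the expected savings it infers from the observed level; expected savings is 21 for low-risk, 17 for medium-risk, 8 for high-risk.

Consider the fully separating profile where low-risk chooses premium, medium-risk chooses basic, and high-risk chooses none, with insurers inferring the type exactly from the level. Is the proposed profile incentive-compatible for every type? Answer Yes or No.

Separating rebates: premium → 21, basic → 17, none → 8.
low-risk (assigned premium): none: 8 − 0 = 8; basic: 17 − 2 = 15; premium: 21 − 4 = 17. low-risk stays.
medium-risk (assigned basic): none: 8 − 0 = 8; basic: 17 − 6 = 11; premium: 21 − 12 = 9. medium-risk stays.
high-risk (assigned none): none: 8 − 0 = 8; basic: 17 − 10 = 7; premium: 21 − 20 = 1. high-risk stays.
Every type prefers its assigned level; separation holds.

Yes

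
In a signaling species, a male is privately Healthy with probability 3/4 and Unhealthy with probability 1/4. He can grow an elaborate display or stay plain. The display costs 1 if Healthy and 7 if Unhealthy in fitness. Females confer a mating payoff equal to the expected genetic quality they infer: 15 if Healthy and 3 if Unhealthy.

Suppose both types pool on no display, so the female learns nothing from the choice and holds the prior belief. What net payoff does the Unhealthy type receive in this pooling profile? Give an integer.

12

Pooled mating payoff = 3/4·15 + 1/4·3 = 12.
Unhealthy pays no cost for no display, so net payoff = 12.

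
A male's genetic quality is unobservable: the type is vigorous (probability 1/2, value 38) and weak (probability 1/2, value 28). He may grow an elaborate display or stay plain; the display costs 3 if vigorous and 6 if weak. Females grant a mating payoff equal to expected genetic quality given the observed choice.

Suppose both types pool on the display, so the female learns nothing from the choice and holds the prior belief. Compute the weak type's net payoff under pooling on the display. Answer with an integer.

27

Pooled mating payoff = 1/2·38 + 1/2·28 = 33.
weak pays cost 6 for the display, so net payoff = 33 − 6 = 27.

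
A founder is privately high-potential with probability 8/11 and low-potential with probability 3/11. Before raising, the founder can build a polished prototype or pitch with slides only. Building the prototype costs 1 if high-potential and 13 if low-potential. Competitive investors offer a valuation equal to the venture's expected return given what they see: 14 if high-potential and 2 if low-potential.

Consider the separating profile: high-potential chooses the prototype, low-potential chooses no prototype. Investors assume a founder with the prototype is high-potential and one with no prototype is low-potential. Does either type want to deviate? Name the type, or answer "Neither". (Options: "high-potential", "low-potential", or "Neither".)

Neither

The prototype pays 14; no prototype pays 2.
high-potential: assigned the prototype, nets 14 − 1 = 13; deviating to no prototype nets 2.
low-potential: assigned no prototype, nets 2; deviating to the prototype nets 14 − 13 = 1.
Both types strictly prefer their assigned action; no profitable deviation.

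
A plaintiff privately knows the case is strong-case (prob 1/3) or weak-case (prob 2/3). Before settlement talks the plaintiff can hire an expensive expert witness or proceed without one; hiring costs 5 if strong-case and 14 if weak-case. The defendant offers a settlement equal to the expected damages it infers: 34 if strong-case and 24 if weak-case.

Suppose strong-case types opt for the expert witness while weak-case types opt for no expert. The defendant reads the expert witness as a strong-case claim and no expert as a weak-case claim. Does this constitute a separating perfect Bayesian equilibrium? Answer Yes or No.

Yes

Under these beliefs, the expert witness earns settlement 34 and no expert earns settlement 24.
strong-case: the expert witness nets 34 − 5 = 29; no expert nets 24. strong-case prefers the expert witness.
weak-case: the expert witness nets 34 − 14 = 20; no expert nets 24. weak-case prefers no expert.
Neither type deviates, so the separating profile is an equilibrium.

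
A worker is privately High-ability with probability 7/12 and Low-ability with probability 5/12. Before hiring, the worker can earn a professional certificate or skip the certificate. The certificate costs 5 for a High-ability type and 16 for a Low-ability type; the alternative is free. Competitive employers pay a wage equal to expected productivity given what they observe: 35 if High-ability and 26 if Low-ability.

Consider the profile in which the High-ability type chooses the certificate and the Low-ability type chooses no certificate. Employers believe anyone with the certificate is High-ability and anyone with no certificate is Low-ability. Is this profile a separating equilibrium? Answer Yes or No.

Yes

Under these beliefs, the certificate earns wage 35 and no certificate earns wage 26.
High-ability: the certificate nets 35 − 5 = 30; no certificate nets 26. High-ability prefers the certificate.
Low-ability: the certificate nets 35 − 16 = 19; no certificate nets 26. Low-ability prefers no certificate.
Neither type deviates, so the separating profile is an equilibrium.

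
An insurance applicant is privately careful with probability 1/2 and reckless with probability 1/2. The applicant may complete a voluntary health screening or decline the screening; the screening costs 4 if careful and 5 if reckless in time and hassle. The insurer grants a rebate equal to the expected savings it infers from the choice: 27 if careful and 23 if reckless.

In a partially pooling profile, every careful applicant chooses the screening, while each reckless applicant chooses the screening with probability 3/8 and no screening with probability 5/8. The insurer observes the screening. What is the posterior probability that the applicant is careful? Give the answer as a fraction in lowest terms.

8/11

P(the screening) = (1/2)·1 + (1/2)·(3/8) = 11/16.
By Bayes' rule, P(careful | the screening) = (1/2) / (11/16) = 8/11.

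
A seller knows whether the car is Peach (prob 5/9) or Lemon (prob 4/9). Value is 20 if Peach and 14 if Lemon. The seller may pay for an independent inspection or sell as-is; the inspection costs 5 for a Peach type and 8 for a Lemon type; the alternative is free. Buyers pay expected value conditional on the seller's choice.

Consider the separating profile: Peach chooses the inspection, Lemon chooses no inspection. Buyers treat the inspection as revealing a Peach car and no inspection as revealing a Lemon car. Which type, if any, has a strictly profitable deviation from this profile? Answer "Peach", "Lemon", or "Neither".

The inspection pays 20; no inspection pays 14.
Peach: assigned the inspection, nets 20 − 5 = 15; deviating to no inspection nets 14.
Lemon: assigned no inspection, nets 14; deviating to the inspection nets 20 − 8 = 12.
Both types strictly prefer their assigned action; no profitable deviation.

Neither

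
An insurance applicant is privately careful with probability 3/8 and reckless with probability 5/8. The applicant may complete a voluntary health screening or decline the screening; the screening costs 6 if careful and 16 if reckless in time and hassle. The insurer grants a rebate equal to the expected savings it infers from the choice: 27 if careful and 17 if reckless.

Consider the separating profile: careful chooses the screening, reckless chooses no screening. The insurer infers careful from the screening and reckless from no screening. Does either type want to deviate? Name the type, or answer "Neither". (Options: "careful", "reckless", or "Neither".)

Neither

The screening pays 27; no screening pays 17.
careful: assigned the screening, nets 27 − 6 = 21; deviating to no screening nets 17.
reckless: assigned no screening, nets 17; deviating to the screening nets 27 − 16 = 11.
Both types strictly prefer their assigned action; no profitable deviation.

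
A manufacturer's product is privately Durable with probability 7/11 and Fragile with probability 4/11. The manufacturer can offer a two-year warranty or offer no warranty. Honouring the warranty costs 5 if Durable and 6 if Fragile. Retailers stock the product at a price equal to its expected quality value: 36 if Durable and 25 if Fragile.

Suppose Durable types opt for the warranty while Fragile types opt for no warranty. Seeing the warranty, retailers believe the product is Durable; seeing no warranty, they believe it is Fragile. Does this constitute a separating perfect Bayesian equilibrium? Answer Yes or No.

Under these beliefs, the warranty earns price 36 and no warranty earns price 25.
Durable: the warranty nets 36 − 5 = 31; no warranty nets 25. Durable prefers the warranty.
Fragile: the warranty nets 36 − 6 = 30; no warranty nets 25. Fragile would deviate to the warranty.
Fragile has a profitable deviation, so the profile is not an equilibrium.

No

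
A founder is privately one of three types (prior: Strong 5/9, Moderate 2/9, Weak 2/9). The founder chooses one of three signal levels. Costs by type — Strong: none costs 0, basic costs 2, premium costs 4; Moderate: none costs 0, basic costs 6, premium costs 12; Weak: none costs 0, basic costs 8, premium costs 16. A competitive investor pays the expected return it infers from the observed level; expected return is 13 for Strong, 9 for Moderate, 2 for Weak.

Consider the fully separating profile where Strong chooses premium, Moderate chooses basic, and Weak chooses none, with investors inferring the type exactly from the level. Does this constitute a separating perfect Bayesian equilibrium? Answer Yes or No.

Yes

Separating valuations: premium → 13, basic → 9, none → 2.
Strong (assigned premium): none: 2 − 0 = 2; basic: 9 − 2 = 7; premium: 13 − 4 = 9. Strong stays.
Moderate (assigned basic): none: 2 − 0 = 2; basic: 9 − 6 = 3; premium: 13 − 12 = 1. Moderate stays.
Weak (assigned none): none: 2 − 0 = 2; basic: 9 − 8 = 1; premium: 13 − 16 = -3. Weak stays.
Every type prefers its assigned level; separation holds.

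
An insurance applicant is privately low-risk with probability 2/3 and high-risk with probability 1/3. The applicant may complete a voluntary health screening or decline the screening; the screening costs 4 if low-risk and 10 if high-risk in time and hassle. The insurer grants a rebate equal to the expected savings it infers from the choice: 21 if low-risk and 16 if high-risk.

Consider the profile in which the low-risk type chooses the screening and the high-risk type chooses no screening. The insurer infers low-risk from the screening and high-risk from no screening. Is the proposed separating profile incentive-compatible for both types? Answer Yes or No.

Yes

Under these beliefs, the screening earns rebate 21 and no screening earns rebate 16.
low-risk: the screening nets 21 − 4 = 17; no screening nets 16. low-risk prefers the screening.
high-risk: the screening nets 21 − 10 = 11; no screening nets 16. high-risk prefers no screening.
Neither type deviates, so the separating profile is an equilibrium.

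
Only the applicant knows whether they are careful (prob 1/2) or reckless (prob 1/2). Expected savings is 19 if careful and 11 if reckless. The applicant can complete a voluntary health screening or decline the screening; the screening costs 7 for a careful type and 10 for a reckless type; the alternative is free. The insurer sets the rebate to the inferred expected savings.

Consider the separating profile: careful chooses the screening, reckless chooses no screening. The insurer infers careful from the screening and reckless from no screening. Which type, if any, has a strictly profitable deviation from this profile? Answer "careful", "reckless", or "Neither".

Neither

The screening pays 19; no screening pays 11.
careful: assigned the screening, nets 19 − 7 = 12; deviating to no screening nets 11.
reckless: assigned no screening, nets 11; deviating to the screening nets 19 − 10 = 9.
Both types strictly prefer their assigned action; no profitable deviation.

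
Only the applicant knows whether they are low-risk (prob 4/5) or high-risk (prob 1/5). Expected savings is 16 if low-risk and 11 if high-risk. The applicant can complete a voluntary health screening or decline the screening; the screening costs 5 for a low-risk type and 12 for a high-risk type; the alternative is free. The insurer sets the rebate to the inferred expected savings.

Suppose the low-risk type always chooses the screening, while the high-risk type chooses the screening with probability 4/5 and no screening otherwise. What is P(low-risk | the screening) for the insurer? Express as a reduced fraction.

P(the screening) = (4/5)·1 + (1/5)·(4/5) = 24/25.
By Bayes' rule, P(low-risk | the screening) = (4/5) / (24/25) = 5/6.

5/6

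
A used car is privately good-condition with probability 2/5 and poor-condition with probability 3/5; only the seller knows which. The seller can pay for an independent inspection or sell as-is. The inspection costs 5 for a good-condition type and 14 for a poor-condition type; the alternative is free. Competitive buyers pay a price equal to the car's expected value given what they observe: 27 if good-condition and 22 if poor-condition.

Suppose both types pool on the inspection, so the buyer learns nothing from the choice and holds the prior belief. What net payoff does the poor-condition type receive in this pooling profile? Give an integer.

Pooled price = 2/5·27 + 3/5·22 = 24.
poor-condition pays cost 14 for the inspection, so net payoff = 24 − 14 = 10.

10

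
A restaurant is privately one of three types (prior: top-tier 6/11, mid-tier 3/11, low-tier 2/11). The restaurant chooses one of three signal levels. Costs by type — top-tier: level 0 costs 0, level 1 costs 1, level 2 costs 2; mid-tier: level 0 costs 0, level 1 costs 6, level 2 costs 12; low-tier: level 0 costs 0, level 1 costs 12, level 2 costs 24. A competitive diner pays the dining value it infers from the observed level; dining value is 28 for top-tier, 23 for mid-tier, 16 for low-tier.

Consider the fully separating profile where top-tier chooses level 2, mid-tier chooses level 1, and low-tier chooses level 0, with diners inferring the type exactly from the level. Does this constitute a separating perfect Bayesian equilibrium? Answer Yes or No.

Yes

Separating price premiums: level 2 → 28, level 1 → 23, level 0 → 16.
top-tier (assigned level 2): level 0: 16 − 0 = 16; level 1: 23 − 1 = 22; level 2: 28 − 2 = 26. top-tier stays.
mid-tier (assigned level 1): level 0: 16 − 0 = 16; level 1: 23 − 6 = 17; level 2: 28 − 12 = 16. mid-tier stays.
low-tier (assigned level 0): level 0: 16 − 0 = 16; level 1: 23 − 12 = 11; level 2: 28 − 24 = 4. low-tier stays.
Every type prefers its assigned level; separation holds.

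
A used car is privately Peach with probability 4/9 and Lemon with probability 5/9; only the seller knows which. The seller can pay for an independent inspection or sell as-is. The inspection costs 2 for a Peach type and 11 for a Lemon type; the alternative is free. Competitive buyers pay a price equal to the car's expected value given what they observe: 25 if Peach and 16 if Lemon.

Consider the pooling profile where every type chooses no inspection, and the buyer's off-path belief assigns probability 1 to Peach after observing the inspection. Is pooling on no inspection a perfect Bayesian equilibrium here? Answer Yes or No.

On path, the buyer holds the prior and pays 4/9·25 + 5/9·16 = 20. Off path (the inspection), believing Peach, it pays 25.
Peach: no inspection nets 20; the inspection nets 25 − 2 = 23. Peach would deviate.
Lemon: no inspection nets 20; the inspection nets 25 − 11 = 14. Lemon stays.
A type deviates, so pooling fails.

No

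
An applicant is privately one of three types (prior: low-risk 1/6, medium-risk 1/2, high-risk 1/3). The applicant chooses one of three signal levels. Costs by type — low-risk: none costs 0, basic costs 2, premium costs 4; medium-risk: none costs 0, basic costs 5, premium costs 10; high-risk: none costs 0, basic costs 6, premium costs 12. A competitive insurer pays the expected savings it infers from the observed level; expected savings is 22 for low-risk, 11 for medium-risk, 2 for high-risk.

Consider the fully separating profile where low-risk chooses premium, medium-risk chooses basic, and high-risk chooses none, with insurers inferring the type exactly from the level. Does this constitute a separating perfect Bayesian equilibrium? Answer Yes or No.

No

Separating rebates: premium → 22, basic → 11, none → 2.
low-risk (assigned premium): none: 2 − 0 = 2; basic: 11 − 2 = 9; premium: 22 − 4 = 18. low-risk stays.
medium-risk (assigned basic): none: 2 − 0 = 2; basic: 11 − 5 = 6; premium: 22 − 10 = 12. medium-risk prefers premium.
high-risk (assigned none): none: 2 − 0 = 2; basic: 11 − 6 = 5; premium: 22 − 12 = 10. high-risk prefers premium.
At least one type deviates; the separating profile fails.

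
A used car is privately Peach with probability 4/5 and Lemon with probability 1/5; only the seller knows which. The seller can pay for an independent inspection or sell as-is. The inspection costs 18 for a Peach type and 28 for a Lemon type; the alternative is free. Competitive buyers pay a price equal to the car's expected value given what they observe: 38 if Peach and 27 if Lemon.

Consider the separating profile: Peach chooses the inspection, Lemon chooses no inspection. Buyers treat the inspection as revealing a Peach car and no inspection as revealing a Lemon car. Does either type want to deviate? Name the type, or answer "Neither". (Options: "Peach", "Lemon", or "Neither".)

Peach

The inspection pays 38; no inspection pays 27.
Peach: assigned the inspection, nets 38 − 18 = 20; deviating to no inspection nets 27.
Lemon: assigned no inspection, nets 27; deviating to the inspection nets 38 − 28 = 10.
The Peach type gains 7 by deviating.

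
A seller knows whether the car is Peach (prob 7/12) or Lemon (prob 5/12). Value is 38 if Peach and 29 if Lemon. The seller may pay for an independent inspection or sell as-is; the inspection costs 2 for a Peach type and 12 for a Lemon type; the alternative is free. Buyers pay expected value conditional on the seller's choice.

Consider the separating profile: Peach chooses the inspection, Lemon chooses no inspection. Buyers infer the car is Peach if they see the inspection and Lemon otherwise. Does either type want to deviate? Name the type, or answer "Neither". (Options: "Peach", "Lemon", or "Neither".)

The inspection pays 38; no inspection pays 29.
Peach: assigned the inspection, nets 38 − 2 = 36; deviating to no inspection nets 29.
Lemon: assigned no inspection, nets 29; deviating to the inspection nets 38 − 12 = 26.
Both types strictly prefer their assigned action; no profitable deviation.

Neither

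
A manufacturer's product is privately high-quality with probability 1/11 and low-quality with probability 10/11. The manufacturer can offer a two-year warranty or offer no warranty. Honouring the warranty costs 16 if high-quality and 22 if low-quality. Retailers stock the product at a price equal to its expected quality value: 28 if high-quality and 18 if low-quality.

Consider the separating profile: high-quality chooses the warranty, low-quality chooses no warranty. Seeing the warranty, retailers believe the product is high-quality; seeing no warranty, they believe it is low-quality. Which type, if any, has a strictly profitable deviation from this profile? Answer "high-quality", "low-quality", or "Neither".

The warranty pays 28; no warranty pays 18.
high-quality: assigned the warranty, nets 28 − 16 = 12; deviating to no warranty nets 18.
low-quality: assigned no warranty, nets 18; deviating to the warranty nets 28 − 22 = 6.
The high-quality type gains 6 by deviating.

high-quality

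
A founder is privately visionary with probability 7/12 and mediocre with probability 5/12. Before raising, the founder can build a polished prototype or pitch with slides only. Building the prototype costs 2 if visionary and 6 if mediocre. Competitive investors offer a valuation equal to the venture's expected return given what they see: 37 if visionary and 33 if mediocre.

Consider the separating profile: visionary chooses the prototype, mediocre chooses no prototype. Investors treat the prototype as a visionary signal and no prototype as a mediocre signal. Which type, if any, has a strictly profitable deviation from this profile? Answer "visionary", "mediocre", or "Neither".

Neither

The prototype pays 37; no prototype pays 33.
visionary: assigned the prototype, nets 37 − 2 = 35; deviating to no prototype nets 33.
mediocre: assigned no prototype, nets 33; deviating to the prototype nets 37 − 6 = 31.
Both types strictly prefer their assigned action; no profitable deviation.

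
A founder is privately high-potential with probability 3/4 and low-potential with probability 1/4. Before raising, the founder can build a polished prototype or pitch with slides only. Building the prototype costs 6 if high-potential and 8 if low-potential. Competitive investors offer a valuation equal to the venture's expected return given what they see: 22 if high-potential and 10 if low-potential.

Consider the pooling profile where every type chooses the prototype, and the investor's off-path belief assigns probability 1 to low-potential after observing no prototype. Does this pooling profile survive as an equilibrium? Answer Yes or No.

On path, the investor holds the prior and pays 3/4·22 + 1/4·10 = 19. Off path (no prototype), believing low-potential, it pays 10.
high-potential: the prototype nets 19 − 6 = 13; no prototype nets 10. high-potential stays.
low-potential: the prototype nets 19 − 8 = 11; no prototype nets 10. low-potential stays.
No type deviates, so pooling is sustained.

Yes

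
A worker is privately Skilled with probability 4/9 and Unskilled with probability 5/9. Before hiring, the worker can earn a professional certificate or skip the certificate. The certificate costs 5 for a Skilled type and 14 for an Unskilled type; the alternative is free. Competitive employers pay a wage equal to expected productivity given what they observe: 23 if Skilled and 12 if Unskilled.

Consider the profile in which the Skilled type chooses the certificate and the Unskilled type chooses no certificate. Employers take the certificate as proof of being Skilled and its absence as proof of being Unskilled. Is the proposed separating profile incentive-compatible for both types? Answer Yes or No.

Under these beliefs, the certificate earns wage 23 and no certificate earns wage 12.
Skilled: the certificate nets 23 − 5 = 18; no certificate nets 12. Skilled prefers the certificate.
Unskilled: the certificate nets 23 − 14 = 9; no certificate nets 12. Unskilled prefers no certificate.
Neither type deviates, so the separating profile is an equilibrium.

Yes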